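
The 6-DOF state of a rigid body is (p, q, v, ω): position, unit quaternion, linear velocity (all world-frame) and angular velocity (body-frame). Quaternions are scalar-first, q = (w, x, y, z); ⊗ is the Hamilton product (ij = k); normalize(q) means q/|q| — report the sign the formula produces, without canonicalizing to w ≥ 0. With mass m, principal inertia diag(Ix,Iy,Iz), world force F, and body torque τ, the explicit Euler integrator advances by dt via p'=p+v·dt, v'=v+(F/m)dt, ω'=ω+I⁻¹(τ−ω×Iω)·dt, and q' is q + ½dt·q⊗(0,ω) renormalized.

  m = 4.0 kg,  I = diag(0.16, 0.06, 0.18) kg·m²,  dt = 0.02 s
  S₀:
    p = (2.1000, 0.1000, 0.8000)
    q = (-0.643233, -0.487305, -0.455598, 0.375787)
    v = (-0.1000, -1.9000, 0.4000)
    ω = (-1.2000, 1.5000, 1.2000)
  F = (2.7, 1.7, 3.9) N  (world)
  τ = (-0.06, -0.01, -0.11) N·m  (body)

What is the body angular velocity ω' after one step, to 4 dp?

ω' = (-1.2345, 1.4871, 1.1678)

α = I⁻¹(τ − ω×Iω) = (-1.7250, -0.6467, -1.6111)
ω + α·dt = (-1.2345, 1.4871, 1.1678)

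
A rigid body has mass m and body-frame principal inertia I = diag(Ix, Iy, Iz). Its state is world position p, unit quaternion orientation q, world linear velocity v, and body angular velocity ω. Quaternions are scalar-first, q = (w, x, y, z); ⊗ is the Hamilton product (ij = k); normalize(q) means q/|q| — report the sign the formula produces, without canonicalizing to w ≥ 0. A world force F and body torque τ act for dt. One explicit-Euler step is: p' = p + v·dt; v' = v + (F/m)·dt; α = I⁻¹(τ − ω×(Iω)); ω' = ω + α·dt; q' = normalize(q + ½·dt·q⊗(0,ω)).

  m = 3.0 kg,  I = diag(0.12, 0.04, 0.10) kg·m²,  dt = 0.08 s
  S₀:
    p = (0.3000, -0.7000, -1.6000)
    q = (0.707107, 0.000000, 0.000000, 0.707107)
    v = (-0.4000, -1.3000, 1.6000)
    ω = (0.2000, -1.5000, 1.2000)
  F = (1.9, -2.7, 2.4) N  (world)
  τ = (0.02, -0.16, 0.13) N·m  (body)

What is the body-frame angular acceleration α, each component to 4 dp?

α = (1.0667, -4.1200, 1.0600)

precession coupling ω×(Iω) = (-0.1080, 0.0048, 0.0240)
(τ − ω×Iω)/I = (1.0667, -4.1200, 1.0600)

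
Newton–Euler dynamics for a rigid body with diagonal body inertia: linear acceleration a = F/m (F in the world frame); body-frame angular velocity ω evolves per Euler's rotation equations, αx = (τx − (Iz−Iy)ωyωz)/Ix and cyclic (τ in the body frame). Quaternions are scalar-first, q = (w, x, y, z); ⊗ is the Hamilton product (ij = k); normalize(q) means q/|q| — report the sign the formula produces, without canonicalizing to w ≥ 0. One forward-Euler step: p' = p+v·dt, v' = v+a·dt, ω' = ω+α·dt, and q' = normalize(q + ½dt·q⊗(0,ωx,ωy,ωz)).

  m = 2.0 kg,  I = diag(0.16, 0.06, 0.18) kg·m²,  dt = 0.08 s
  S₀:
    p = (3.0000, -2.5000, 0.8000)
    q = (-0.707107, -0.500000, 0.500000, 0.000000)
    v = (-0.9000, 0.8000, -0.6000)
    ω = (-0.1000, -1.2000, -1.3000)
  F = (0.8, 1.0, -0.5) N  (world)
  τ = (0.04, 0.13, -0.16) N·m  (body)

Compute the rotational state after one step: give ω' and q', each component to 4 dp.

gyro term ω×Iω = (0.1872, -0.0026, -0.0120)
(τ − ω×Iω)/I = (-0.9200, 2.2100, -0.8222)
ω' = ω + α·dt = (-0.1736, -1.0232, -1.3658)
Hamilton product q⊗(0,ω) = (0.5500000, -0.5792893, 0.1985284, 1.5692391)
q' = normalize(q + ½dt·q⊗(0,ω)) = (-0.6834, -0.5219, 0.5067, 0.0626)

ω' = (-0.1736, -1.0232, -1.3658)
q' = (-0.6834, -0.5219, 0.5067, 0.0626)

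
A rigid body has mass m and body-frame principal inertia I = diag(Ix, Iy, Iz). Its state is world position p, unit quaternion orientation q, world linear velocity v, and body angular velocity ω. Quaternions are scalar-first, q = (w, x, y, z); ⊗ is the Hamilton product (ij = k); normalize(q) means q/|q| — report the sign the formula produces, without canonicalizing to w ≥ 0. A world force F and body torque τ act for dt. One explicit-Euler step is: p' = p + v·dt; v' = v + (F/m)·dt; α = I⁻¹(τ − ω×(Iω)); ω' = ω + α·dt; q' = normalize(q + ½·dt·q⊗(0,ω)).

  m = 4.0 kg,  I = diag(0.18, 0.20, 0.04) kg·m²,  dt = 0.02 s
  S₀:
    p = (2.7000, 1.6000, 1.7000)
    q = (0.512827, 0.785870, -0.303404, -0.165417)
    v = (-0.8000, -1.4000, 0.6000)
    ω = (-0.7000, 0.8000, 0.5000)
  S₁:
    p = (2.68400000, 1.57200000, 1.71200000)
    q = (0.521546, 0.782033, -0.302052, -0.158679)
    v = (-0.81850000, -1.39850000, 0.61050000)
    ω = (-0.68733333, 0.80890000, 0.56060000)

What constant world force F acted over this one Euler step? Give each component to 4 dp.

F = (-3.7000, 0.3000, 2.1000)

Δv = v₁−v₀ = (-0.01850000, 0.00150000, 0.01050000)
F = m·Δv/dt = (-3.7000, 0.3000, 2.1000)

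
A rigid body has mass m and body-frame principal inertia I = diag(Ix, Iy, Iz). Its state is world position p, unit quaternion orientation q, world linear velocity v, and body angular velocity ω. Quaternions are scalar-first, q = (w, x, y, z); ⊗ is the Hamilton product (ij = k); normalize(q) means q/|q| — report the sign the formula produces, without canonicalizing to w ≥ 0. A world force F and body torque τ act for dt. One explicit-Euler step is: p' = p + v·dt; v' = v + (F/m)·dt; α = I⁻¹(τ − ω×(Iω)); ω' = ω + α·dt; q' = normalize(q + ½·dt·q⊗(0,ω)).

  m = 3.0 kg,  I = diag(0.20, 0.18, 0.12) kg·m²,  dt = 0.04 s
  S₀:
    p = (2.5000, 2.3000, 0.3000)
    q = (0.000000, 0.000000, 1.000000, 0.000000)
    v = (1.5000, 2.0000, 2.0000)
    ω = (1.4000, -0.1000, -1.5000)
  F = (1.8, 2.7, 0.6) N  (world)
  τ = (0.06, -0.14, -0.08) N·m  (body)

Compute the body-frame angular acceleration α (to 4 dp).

α = (0.3450, 0.1556, -0.6900)

gyro term ω×Iω = (-0.0090, -0.1680, 0.0028)
α = I⁻¹(τ − ω×Iω) = (0.3450, 0.1556, -0.6900)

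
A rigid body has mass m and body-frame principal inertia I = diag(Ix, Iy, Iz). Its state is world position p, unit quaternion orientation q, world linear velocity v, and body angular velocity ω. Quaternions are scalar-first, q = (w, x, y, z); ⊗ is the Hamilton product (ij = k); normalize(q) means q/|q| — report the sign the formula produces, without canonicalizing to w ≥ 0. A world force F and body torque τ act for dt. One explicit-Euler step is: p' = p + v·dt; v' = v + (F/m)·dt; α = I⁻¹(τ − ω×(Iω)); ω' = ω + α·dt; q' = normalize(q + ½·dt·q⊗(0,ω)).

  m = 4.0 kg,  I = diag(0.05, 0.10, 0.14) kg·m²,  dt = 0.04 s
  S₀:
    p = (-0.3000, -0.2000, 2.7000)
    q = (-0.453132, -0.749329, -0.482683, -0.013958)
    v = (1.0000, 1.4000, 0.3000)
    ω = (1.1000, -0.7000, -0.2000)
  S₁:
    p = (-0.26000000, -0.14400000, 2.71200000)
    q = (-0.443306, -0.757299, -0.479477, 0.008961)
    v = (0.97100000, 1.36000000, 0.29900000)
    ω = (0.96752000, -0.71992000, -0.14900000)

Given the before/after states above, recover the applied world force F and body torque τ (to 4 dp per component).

F = (-2.9000, -4.0000, -0.1000)
τ = (-0.1600, -0.0300, 0.1400)

Δω = ω₁−ω₀ = (-0.13248000, -0.01992000, 0.05100000)
applied torque τ = (-0.1600, -0.0300, 0.1400)
v₁ − v₀ = (-0.02900000, -0.04000000, -0.00100000)
F = m·Δv/dt = (-2.9000, -4.0000, -0.1000)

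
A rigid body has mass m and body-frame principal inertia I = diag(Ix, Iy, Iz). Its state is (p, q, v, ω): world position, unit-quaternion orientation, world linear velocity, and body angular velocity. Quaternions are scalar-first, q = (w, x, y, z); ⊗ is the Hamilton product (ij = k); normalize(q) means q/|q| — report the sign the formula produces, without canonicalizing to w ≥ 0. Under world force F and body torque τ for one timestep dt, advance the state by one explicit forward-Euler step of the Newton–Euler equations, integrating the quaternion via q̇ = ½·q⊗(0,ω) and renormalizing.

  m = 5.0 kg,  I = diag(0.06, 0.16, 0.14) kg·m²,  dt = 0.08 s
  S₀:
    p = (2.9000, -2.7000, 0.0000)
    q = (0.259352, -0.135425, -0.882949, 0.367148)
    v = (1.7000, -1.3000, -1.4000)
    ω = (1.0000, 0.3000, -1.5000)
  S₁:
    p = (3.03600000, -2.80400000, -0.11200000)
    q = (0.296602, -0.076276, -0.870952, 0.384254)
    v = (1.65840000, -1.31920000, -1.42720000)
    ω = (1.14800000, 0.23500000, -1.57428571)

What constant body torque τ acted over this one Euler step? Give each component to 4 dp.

τ = (0.1200, -0.0100, -0.1000)

rate change Δω = (0.14800000, -0.06500000, -0.07428571)
applied torque τ = (0.1200, -0.0100, -0.1000)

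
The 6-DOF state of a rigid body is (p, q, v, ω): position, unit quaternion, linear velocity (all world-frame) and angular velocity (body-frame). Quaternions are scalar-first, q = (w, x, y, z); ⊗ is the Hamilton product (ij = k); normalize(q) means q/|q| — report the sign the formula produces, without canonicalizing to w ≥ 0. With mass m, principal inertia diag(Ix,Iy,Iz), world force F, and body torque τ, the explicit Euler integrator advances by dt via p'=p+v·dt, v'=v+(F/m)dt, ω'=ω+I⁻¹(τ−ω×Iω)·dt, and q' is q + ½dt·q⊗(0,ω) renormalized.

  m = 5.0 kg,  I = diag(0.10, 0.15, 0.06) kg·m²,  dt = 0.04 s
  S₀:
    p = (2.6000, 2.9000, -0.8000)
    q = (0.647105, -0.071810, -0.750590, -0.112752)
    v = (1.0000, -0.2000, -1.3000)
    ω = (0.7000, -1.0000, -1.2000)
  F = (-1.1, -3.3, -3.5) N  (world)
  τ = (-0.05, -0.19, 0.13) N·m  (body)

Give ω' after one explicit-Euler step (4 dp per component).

ω' = (0.7232, -1.0417, -1.0900)

precession coupling ω×(Iω) = (-0.1080, -0.0336, -0.0350)
(τ − ω×Iω)/I = (0.5800, -1.0427, 2.7500)
ω + α·dt = (0.7232, -1.0417, -1.0900)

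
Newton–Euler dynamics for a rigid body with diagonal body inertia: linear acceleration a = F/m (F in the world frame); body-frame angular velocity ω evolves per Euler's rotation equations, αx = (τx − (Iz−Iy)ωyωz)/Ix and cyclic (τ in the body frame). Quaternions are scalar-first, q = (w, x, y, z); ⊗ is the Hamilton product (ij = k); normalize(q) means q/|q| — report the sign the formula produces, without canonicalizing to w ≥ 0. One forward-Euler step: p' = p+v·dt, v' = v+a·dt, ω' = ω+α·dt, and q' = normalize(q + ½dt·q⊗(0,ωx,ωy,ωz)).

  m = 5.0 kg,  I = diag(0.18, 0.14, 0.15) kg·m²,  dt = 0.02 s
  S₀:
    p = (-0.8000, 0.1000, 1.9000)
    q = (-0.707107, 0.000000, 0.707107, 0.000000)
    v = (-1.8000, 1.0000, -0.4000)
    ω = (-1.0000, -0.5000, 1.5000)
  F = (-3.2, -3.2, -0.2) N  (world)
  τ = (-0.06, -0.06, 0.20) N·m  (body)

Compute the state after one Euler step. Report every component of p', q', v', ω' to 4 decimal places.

angular accel α = (-0.2917, -0.1071, 1.4667)
new body rate ω' = (-1.0058, -0.5021, 1.5293)
q⊗(0,ω) = (0.3535535, 1.7677675, 0.3535535, -0.3535535)
updated quaternion q' = (-0.7034, 0.0177, 0.7105, -0.0035)
new position p' = (-0.8360, 0.1200, 1.8920)
new velocity v' = (-1.8128, 0.9872, -0.4008)

p' = (-0.8360, 0.1200, 1.8920)
q' = (-0.7034, 0.0177, 0.7105, -0.0035)
v' = (-1.8128, 0.9872, -0.4008)
ω' = (-1.0058, -0.5021, 1.5293)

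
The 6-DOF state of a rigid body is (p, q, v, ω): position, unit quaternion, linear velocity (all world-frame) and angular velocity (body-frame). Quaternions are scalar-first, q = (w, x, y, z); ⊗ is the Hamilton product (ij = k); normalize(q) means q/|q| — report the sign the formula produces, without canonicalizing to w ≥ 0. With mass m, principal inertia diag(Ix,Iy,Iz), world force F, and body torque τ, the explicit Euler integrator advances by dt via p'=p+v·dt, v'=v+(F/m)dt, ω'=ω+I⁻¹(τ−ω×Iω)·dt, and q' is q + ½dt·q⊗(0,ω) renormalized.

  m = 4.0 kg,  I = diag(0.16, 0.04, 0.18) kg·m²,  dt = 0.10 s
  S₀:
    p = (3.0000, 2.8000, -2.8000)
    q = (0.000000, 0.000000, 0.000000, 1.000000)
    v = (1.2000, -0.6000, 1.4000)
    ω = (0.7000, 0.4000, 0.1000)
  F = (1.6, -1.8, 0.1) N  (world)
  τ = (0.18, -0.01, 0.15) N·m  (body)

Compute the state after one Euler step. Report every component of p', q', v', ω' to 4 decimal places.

precession coupling ω×(Iω) = (0.0056, -0.0014, -0.0336)
angular accel α = (1.0900, -0.2150, 1.0200)
new body rate ω' = (0.8090, 0.3785, 0.2020)
Hamilton product q⊗(0,ω) = (-0.1000000, -0.4000000, 0.7000000, 0.0000000)
updated quaternion q' = (-0.0050, -0.0200, 0.0350, 0.9992)
new position p' = (3.1200, 2.7400, -2.6600)
v' = v + a·dt = (1.2400, -0.6450, 1.4025)

p' = (3.1200, 2.7400, -2.6600)
q' = (-0.0050, -0.0200, 0.0350, 0.9992)
v' = (1.2400, -0.6450, 1.4025)
ω' = (0.8090, 0.3785, 0.2020)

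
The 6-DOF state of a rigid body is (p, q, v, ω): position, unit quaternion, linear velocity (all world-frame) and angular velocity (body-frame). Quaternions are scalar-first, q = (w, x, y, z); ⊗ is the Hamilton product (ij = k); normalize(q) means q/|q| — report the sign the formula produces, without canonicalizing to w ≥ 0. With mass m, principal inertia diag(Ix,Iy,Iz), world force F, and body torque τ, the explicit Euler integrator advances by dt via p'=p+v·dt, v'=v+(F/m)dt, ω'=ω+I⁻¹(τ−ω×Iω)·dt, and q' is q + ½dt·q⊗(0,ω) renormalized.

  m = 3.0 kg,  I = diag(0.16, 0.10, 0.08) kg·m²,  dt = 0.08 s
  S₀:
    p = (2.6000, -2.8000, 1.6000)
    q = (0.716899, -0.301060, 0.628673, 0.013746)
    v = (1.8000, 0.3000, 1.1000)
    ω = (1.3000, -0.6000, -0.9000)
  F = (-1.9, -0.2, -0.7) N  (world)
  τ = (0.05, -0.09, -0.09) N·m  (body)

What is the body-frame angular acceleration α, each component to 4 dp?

α = (0.3800, 0.0360, -1.7100)

gyro term ω×Iω = (-0.0108, -0.0936, 0.0468)
(τ − ω×Iω)/I = (0.3800, 0.0360, -1.7100)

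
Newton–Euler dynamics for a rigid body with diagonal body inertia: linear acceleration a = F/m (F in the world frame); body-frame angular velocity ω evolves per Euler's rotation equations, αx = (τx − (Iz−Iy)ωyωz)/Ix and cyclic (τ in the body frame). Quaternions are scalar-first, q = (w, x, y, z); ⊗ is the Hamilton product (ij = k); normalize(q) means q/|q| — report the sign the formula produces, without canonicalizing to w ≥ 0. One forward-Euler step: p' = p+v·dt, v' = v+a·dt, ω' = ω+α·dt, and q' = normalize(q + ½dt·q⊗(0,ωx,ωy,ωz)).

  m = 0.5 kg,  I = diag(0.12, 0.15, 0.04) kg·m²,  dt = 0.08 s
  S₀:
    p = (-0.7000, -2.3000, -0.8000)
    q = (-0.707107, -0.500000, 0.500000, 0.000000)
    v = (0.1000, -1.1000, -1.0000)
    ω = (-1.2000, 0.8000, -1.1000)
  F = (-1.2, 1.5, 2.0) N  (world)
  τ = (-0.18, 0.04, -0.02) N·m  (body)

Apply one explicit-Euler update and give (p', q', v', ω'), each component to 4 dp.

p + v·dt = (-0.6920, -2.3880, -0.8800)
v + (F/m)dt = (-0.0920, -0.8600, -0.6800)
gyro term ω×Iω = (0.0968, 0.1056, -0.0288)
α = I⁻¹(τ − ω×Iω) = (-2.3067, -0.4373, 0.2200)
ω + α·dt = (-1.3845, 0.7650, -1.0824)
q⊗(0,ω) = (-1.0000000, 0.2985284, -1.1156856, 0.9778177)
q + ½dt·q⊗(0,ω), renormalized = (-0.7451, -0.4868, 0.4542, 0.0390)

p' = (-0.6920, -2.3880, -0.8800)
q' = (-0.7451, -0.4868, 0.4542, 0.0390)
v' = (-0.0920, -0.8600, -0.6800)
ω' = (-1.3845, 0.7650, -1.0824)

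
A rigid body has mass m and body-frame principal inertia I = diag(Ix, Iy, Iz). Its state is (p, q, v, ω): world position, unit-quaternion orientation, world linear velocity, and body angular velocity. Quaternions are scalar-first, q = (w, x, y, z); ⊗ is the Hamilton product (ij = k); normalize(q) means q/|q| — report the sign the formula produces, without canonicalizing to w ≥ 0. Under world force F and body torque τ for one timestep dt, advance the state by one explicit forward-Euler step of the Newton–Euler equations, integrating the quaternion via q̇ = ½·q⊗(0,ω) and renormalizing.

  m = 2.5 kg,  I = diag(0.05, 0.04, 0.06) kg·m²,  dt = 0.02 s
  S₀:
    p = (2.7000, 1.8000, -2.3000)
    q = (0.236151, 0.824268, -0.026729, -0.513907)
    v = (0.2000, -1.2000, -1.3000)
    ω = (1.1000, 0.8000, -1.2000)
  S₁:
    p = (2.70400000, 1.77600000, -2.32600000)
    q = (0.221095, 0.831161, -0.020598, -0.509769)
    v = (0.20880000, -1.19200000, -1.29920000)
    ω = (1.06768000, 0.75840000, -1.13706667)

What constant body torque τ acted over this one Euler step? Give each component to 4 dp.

Δω = ω₁−ω₀ = (-0.03232000, -0.04160000, 0.06293333)
ω₀×(Iω₀) = (-0.0192, 0.0132, -0.0088)
applied torque τ = (-0.1000, -0.0700, 0.1800)

τ = (-0.1000, -0.0700, 0.1800)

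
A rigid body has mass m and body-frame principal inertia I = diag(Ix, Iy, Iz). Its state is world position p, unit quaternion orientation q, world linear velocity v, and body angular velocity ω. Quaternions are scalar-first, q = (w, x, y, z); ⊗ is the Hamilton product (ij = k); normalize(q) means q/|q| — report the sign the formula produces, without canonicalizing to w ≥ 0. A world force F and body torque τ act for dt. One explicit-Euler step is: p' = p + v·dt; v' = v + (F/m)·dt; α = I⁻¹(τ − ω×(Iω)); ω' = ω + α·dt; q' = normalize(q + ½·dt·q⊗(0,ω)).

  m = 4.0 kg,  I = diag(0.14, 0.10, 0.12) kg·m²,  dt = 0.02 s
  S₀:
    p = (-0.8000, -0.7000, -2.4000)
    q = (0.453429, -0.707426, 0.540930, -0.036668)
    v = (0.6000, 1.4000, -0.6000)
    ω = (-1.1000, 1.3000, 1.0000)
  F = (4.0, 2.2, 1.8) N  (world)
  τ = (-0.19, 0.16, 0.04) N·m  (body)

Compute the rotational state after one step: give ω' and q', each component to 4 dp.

ω' = (-1.1309, 1.3364, 0.9971)
q' = (0.4389, -0.7064, 0.5542, -0.0354)

gyro term ω×Iω = (0.0260, -0.0220, 0.0572)
α = I⁻¹(τ − ω×Iω) = (-1.5429, 1.8200, -0.1433)
new body rate ω' = (-1.1309, 1.3364, 0.9971)
Hamilton product q⊗(0,ω) = (-1.4447096, 0.0898265, 1.3372185, 0.1287982)
updated quaternion q' = (0.4389, -0.7064, 0.5542, -0.0354)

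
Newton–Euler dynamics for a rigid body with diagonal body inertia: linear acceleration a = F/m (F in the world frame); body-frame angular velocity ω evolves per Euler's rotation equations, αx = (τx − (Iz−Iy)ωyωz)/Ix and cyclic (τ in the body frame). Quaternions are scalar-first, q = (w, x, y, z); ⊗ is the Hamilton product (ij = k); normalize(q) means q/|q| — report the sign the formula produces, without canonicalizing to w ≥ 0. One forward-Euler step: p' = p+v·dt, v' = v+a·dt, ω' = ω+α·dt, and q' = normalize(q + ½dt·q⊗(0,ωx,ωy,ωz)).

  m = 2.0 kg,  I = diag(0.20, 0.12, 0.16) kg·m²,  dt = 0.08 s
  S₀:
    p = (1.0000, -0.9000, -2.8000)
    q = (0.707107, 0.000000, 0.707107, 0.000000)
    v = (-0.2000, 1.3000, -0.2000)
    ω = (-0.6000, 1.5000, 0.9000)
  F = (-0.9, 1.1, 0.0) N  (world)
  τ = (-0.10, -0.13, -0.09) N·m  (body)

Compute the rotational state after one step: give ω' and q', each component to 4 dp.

ω' = (-0.6616, 1.4277, 0.8190)
q' = (0.6629, 0.0085, 0.7475, 0.0423)

angular accel α = (-0.7700, -0.9033, -1.0125)
new body rate ω' = (-0.6616, 1.4277, 0.8190)
2q̇ = q⊗(0,ω) = (-1.0606605, 0.2121321, 1.0606605, 1.0606605)
q + ½dt·q⊗(0,ω), renormalized = (0.6629, 0.0085, 0.7475, 0.0423)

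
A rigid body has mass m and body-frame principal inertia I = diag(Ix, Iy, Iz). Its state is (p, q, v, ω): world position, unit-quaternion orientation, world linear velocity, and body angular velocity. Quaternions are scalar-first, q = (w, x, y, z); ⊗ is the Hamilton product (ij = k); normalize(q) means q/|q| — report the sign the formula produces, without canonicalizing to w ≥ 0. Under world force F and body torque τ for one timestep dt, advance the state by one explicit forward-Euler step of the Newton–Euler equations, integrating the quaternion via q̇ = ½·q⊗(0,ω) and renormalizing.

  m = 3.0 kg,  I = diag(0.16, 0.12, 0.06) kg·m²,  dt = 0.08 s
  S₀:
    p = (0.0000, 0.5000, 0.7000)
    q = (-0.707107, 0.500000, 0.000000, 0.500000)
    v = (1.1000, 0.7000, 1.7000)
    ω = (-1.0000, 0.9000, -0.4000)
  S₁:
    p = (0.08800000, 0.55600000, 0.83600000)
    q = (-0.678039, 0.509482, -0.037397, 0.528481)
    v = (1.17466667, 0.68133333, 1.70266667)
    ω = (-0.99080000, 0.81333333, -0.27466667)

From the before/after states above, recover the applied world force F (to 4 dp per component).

F = (2.8000, -0.7000, 0.1000)

v₁ − v₀ = (0.07466667, -0.01866667, 0.00266667)
m·(v₁−v₀)/dt = (2.8000, -0.7000, 0.1000)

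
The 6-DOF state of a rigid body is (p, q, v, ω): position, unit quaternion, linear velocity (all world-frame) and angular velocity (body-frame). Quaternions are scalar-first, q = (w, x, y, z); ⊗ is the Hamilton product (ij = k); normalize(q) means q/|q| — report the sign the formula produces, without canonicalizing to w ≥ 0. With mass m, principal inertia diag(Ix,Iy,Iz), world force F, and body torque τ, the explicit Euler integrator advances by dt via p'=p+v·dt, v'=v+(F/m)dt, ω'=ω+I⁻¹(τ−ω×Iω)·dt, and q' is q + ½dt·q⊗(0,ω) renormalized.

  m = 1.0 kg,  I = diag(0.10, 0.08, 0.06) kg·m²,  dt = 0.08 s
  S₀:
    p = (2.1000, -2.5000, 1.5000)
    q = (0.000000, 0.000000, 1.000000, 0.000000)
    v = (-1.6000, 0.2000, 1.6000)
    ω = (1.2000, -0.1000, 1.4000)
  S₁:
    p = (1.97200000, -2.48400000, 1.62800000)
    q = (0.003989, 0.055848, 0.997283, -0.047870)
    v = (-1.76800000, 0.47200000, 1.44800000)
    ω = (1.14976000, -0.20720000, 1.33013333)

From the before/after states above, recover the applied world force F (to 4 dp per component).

F = (-2.1000, 3.4000, -1.9000)

v₁ − v₀ = (-0.16800000, 0.27200000, -0.15200000)
m·(v₁−v₀)/dt = (-2.1000, 3.4000, -1.9000)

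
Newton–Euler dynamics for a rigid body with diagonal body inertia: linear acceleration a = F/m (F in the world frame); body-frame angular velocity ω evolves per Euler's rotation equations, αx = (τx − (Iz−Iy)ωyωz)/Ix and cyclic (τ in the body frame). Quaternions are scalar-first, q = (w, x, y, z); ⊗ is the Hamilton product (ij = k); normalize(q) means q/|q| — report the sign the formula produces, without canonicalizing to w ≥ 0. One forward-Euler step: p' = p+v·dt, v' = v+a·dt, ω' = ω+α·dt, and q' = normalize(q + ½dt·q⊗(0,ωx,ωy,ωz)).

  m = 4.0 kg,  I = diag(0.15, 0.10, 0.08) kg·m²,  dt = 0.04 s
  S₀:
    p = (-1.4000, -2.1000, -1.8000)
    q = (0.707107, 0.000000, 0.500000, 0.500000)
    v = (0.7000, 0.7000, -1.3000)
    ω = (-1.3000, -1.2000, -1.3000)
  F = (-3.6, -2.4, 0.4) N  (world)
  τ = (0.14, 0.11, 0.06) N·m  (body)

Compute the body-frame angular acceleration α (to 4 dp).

precession coupling ω×(Iω) = (-0.0312, 0.1183, -0.0780)
angular accel α = (1.1413, -0.0830, 1.7250)

α = (1.1413, -0.0830, 1.7250)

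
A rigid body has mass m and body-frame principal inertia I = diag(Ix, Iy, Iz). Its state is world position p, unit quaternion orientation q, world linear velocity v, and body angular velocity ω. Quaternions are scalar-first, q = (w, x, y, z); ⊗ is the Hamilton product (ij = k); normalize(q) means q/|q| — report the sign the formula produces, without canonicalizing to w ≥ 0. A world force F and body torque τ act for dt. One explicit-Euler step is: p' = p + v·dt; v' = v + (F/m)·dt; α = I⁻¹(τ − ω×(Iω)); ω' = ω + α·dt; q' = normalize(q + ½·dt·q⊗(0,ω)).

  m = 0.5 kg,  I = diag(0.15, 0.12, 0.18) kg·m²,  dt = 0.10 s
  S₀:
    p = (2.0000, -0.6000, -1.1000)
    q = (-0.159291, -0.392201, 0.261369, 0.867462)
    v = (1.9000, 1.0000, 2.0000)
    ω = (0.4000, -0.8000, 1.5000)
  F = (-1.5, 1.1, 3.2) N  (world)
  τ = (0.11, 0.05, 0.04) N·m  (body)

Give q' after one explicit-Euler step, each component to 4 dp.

q' = (-0.2053, -0.3398, 0.3133, 0.8627)

2q̇ = q⊗(0,ω) = (-0.9352174, 1.0223067, 1.0627191, -0.0297233)
updated quaternion q' = (-0.2053, -0.3398, 0.3133, 0.8627)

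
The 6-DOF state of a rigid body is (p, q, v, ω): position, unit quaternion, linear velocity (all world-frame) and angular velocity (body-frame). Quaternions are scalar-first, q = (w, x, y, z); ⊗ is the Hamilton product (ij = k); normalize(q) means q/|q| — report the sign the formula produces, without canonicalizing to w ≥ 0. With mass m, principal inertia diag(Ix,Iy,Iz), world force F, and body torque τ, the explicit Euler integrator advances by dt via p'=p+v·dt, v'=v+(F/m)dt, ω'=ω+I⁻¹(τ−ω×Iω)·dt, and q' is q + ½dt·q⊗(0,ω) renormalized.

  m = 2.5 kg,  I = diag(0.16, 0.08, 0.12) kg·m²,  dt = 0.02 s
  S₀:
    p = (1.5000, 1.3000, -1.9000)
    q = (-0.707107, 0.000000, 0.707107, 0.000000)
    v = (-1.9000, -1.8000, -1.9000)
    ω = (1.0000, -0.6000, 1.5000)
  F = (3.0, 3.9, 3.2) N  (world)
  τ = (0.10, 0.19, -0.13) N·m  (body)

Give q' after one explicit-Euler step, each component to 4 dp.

q' = (-0.7027, 0.0035, 0.7112, -0.0177)

2q̇ = q⊗(0,ω) = (0.4242642, 0.3535535, 0.4242642, -1.7677675)
updated quaternion q' = (-0.7027, 0.0035, 0.7112, -0.0177)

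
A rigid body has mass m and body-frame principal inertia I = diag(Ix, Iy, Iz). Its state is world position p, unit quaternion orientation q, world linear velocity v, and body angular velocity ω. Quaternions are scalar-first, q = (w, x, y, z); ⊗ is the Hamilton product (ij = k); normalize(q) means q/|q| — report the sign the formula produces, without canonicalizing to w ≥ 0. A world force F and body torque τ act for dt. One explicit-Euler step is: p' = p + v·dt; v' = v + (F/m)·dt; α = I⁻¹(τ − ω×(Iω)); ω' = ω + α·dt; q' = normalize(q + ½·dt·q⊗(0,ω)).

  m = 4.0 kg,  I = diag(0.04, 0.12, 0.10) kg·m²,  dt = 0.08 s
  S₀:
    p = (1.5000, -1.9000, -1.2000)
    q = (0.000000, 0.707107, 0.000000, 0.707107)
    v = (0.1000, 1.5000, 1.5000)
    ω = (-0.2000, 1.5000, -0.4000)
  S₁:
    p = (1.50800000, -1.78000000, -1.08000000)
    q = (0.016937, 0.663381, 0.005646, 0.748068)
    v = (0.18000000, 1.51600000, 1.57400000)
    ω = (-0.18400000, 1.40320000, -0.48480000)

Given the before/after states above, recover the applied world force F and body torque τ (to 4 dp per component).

F = (4.0000, 0.8000, 3.7000)
τ = (0.0200, -0.1500, -0.1300)

Δv = v₁−v₀ = (0.08000000, 0.01600000, 0.07400000)
applied force F = (4.0000, 0.8000, 3.7000)
Δω = ω₁−ω₀ = (0.01600000, -0.09680000, -0.08480000)
τ = I·(Δω/dt) + ω₀×(Iω₀) = (0.0200, -0.1500, -0.1300)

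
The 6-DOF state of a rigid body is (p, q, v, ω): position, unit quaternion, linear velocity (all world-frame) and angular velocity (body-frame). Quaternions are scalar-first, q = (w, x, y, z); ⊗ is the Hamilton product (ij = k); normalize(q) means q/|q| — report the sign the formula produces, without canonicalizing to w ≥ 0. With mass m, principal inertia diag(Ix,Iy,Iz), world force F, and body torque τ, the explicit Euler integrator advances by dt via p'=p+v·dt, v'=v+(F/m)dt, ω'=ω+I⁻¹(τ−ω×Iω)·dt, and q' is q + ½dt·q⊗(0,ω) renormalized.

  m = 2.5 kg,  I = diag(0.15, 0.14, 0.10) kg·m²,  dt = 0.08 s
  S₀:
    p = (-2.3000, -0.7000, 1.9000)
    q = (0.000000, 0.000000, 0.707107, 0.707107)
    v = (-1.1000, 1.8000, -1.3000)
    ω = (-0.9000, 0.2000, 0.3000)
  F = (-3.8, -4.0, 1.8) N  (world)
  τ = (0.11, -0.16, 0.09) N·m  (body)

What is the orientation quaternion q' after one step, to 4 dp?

Hamilton product q⊗(0,ω) = (-0.3535535, 0.0707107, -0.6363963, 0.6363963)
q + ½dt·q⊗(0,ω), renormalized = (-0.0141, 0.0028, 0.6811, 0.7320)

q' = (-0.0141, 0.0028, 0.6811, 0.7320)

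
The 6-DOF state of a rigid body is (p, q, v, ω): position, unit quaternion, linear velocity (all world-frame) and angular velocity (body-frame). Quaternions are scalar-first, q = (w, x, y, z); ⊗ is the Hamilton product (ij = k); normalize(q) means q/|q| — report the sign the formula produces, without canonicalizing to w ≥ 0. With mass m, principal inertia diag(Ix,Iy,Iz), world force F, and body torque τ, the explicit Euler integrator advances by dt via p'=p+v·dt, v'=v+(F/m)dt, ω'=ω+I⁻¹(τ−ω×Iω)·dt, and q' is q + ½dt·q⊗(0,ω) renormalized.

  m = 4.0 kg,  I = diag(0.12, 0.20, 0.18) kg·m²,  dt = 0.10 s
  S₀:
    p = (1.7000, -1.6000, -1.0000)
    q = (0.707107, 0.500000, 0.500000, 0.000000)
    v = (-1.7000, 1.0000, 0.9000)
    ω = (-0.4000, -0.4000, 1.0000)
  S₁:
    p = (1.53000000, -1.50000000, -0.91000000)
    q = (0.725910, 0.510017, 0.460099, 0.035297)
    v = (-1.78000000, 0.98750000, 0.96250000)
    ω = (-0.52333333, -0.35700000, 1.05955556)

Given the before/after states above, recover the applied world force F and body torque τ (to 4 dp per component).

rate change Δω = (-0.12333333, 0.04300000, 0.05955556)
τ = I·(Δω/dt) + ω₀×(Iω₀) = (-0.1400, 0.1100, 0.1200)
velocity change Δv = (-0.08000000, -0.01250000, 0.06250000)
F = m·Δv/dt = (-3.2000, -0.5000, 2.5000)

F = (-3.2000, -0.5000, 2.5000)
τ = (-0.1400, 0.1100, 0.1200)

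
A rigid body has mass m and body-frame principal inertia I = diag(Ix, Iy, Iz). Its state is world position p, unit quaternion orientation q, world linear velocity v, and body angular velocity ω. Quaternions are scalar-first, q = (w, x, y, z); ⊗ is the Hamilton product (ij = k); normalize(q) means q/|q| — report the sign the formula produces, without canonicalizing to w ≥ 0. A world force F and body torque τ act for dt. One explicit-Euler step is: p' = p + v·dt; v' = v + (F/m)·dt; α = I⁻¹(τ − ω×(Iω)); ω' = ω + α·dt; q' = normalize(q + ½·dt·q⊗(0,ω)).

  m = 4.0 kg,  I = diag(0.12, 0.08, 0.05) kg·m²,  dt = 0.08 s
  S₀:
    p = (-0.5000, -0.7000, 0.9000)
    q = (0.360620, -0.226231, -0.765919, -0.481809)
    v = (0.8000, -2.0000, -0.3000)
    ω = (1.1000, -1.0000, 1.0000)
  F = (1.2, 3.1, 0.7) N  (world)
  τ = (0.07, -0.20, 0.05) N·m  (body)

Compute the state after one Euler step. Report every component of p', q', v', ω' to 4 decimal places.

ω×(Iω) gyroscopic = (0.0300, 0.0770, 0.0440)
α = I⁻¹(τ − ω×Iω) = (0.3333, -3.4625, 0.1200)
ω + α·dt = (1.1267, -1.2770, 1.0096)
q⊗(0,ω) = (-0.0352559, -0.8510460, -0.6643789, 1.4293619)
q' = normalize(q + ½dt·q⊗(0,ω)) = (0.3583, -0.2596, -0.7905, -0.4235)
a = (0.3000, 0.7750, 0.1750)
p' = p + v·dt = (-0.4360, -0.8600, 0.8760)
v' = v + a·dt = (0.8240, -1.9380, -0.2860)

p' = (-0.4360, -0.8600, 0.8760)
q' = (0.3583, -0.2596, -0.7905, -0.4235)
v' = (0.8240, -1.9380, -0.2860)
ω' = (1.1267, -1.2770, 1.0096)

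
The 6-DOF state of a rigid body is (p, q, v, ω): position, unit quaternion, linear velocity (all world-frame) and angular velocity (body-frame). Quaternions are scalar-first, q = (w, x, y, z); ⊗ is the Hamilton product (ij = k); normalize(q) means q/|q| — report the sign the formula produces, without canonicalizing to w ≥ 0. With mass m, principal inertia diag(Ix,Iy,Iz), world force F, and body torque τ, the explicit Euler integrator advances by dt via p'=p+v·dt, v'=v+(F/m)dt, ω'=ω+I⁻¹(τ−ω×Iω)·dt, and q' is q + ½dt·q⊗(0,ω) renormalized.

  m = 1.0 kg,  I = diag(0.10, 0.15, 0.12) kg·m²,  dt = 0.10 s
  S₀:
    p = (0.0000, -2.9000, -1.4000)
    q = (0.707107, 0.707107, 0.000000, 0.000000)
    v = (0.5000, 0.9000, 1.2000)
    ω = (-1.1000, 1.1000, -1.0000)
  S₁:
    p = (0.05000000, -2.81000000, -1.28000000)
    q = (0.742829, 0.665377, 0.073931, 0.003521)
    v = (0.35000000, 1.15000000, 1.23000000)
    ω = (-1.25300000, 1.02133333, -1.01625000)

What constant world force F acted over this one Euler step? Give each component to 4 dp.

F = (-1.5000, 2.5000, 0.3000)

v₁ − v₀ = (-0.15000000, 0.25000000, 0.03000000)
F = m·Δv/dt = (-1.5000, 2.5000, 0.3000)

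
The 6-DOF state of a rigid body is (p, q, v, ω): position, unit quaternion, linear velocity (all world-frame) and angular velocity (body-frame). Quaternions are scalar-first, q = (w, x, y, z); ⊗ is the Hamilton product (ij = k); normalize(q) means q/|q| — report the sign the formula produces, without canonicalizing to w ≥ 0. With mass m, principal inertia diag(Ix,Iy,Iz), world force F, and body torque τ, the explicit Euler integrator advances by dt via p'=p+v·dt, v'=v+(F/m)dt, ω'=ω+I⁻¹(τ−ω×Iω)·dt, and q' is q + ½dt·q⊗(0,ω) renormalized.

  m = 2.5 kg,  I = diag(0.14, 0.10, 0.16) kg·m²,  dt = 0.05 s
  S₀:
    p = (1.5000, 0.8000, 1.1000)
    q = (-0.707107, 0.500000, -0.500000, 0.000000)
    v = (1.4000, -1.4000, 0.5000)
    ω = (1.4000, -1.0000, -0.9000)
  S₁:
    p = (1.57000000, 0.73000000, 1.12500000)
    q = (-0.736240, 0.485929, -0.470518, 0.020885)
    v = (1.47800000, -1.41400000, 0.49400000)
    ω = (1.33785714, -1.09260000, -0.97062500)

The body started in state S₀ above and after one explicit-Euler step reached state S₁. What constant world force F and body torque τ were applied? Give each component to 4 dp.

F = (3.9000, -0.7000, -0.3000)
τ = (-0.1200, -0.1600, -0.1700)

Δv = v₁−v₀ = (0.07800000, -0.01400000, -0.00600000)
F = m·Δv/dt = (3.9000, -0.7000, -0.3000)
ω₁ − ω₀ = (-0.06214286, -0.09260000, -0.07062500)
ω₀×(Iω₀) = (0.0540, 0.0252, 0.0560)
I·α + gyro = (-0.1200, -0.1600, -0.1700)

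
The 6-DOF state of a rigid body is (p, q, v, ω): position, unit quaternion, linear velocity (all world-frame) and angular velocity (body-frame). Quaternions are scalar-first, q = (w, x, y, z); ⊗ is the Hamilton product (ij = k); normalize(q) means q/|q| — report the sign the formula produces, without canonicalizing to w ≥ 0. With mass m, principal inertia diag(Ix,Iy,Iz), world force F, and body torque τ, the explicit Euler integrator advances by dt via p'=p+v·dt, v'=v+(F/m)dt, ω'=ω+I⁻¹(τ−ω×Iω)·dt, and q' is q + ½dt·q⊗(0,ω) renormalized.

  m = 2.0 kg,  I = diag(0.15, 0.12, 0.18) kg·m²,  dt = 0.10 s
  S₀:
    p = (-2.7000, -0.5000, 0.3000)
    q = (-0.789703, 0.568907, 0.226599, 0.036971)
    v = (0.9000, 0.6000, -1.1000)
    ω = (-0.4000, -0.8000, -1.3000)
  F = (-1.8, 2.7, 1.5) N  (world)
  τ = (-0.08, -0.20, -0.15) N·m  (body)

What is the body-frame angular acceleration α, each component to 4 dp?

α = (-0.9493, -1.5367, -0.7800)

precession coupling ω×(Iω) = (0.0624, -0.0156, -0.0096)
(τ − ω×Iω)/I = (-0.9493, -1.5367, -0.7800)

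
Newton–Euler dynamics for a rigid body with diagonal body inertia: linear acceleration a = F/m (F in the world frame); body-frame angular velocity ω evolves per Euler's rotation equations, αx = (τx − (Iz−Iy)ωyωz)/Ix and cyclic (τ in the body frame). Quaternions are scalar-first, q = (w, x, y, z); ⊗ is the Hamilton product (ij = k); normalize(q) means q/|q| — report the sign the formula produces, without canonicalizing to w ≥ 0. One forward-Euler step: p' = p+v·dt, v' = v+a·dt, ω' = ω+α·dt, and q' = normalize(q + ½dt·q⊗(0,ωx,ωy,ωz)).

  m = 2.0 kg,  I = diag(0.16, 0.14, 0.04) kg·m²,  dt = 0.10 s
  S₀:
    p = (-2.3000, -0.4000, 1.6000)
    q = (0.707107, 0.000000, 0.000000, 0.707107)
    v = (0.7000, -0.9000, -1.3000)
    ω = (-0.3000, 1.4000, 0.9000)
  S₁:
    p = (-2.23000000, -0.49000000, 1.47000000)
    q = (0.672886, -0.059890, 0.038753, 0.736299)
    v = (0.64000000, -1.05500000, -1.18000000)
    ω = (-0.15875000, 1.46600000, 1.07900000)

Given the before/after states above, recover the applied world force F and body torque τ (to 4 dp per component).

Δv = v₁−v₀ = (-0.06000000, -0.15500000, 0.12000000)
m·(v₁−v₀)/dt = (-1.2000, -3.1000, 2.4000)
ω₁ − ω₀ = (0.14125000, 0.06600000, 0.17900000)
I·α + gyro = (0.1000, 0.0600, 0.0800)

F = (-1.2000, -3.1000, 2.4000)
τ = (0.1000, 0.0600, 0.0800)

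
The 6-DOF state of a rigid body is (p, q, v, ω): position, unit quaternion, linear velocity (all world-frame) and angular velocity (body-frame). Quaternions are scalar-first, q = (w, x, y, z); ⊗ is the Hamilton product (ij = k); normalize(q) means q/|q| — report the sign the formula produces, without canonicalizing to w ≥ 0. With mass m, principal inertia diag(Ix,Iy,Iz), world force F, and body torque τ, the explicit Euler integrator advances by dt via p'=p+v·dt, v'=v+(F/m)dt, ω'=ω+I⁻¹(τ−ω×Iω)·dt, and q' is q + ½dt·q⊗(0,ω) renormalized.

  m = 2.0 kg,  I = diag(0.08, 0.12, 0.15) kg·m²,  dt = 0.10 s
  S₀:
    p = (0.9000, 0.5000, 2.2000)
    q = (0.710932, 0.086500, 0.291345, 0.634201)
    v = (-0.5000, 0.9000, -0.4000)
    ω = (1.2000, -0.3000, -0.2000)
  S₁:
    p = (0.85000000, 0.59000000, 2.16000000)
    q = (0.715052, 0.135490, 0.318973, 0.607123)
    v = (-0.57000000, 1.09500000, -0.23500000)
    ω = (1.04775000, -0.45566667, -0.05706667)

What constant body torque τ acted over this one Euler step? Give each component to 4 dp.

Δω = ω₁−ω₀ = (-0.15225000, -0.15566667, 0.14293333)
gyro term ω₀×Iω₀ = (0.0018, 0.0168, -0.0144)
applied torque τ = (-0.1200, -0.1700, 0.2000)

τ = (-0.1200, -0.1700, 0.2000)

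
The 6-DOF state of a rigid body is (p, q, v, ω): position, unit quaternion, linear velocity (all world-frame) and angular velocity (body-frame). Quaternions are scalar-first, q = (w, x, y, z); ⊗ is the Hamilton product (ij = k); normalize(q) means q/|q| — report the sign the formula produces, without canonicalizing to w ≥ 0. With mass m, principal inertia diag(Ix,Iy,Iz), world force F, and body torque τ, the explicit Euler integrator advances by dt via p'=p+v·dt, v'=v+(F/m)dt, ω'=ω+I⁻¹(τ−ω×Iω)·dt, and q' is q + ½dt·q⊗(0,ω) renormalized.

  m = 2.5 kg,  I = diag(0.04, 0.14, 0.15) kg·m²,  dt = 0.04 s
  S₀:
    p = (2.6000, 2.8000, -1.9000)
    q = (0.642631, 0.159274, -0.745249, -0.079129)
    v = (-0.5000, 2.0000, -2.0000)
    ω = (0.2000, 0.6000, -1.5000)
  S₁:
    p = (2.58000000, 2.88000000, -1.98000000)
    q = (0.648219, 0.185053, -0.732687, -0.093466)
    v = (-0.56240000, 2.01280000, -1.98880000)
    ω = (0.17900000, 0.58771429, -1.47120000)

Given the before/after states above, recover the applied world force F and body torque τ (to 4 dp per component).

F = (-3.9000, 0.8000, 0.7000)
τ = (-0.0300, -0.0100, 0.1200)

ω₁ − ω₀ = (-0.02100000, -0.01228571, 0.02880000)
ω₀×(Iω₀) = (-0.0090, 0.0330, 0.0120)
τ = I·(Δω/dt) + ω₀×(Iω₀) = (-0.0300, -0.0100, 0.1200)
v₁ − v₀ = (-0.06240000, 0.01280000, 0.01120000)
m·(v₁−v₀)/dt = (-3.9000, 0.8000, 0.7000)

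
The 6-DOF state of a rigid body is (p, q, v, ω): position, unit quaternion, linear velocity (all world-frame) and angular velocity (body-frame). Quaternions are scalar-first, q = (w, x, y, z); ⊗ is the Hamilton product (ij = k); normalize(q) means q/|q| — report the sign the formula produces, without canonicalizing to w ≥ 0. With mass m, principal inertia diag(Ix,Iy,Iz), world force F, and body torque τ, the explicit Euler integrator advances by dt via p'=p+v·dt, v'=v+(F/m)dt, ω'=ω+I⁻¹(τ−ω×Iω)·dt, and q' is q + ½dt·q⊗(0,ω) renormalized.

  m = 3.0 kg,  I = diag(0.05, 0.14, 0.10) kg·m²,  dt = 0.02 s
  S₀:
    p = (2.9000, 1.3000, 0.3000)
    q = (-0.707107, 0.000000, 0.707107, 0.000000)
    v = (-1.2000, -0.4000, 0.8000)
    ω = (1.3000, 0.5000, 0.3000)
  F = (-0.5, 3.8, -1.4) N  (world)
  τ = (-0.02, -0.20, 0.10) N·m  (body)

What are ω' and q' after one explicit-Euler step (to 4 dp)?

ω' = (1.2944, 0.4742, 0.3083)
q' = (-0.7106, -0.0071, 0.7035, -0.0113)

precession coupling ω×(Iω) = (-0.0060, -0.0195, 0.0585)
α = I⁻¹(τ − ω×Iω) = (-0.2800, -1.2893, 0.4150)
new body rate ω' = (1.2944, 0.4742, 0.3083)
Hamilton product q⊗(0,ω) = (-0.3535535, -0.7071070, -0.3535535, -1.1313712)
updated quaternion q' = (-0.7106, -0.0071, 0.7035, -0.0113)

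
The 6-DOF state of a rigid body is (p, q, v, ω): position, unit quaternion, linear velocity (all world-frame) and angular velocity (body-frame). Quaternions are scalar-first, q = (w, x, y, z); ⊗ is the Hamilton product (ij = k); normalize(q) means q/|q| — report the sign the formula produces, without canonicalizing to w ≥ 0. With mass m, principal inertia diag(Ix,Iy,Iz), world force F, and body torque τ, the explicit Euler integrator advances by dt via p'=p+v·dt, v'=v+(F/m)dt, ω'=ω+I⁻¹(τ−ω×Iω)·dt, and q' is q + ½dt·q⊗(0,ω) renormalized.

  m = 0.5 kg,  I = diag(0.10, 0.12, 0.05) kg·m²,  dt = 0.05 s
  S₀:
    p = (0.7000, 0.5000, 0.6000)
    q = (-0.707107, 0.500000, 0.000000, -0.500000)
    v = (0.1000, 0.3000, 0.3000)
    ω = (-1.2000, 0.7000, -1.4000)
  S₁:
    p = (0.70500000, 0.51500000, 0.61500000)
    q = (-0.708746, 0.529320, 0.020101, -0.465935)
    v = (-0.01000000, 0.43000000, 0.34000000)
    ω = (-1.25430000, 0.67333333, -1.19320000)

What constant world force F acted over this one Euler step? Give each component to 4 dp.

Δv = v₁−v₀ = (-0.11000000, 0.13000000, 0.04000000)
F = m·Δv/dt = (-1.1000, 1.3000, 0.4000)

F = (-1.1000, 1.3000, 0.4000)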